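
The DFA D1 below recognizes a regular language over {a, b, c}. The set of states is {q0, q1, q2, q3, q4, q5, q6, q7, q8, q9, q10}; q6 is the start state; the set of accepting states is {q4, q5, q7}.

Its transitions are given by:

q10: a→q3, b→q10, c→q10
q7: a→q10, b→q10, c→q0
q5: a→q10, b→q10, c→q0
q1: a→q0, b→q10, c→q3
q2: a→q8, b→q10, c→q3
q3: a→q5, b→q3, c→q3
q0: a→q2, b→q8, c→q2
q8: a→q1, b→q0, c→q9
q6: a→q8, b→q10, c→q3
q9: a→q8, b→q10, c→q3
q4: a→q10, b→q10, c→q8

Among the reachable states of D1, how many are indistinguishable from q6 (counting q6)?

4

Reachable states from the start: {q0,q1,q2,q3,q5,q6,q8,q9,q10}. Unreachable: {q4,q7} — drop them.
Start with accepting vs non-accepting: {q5} | {q0,q1,q2,q3,q6,q8,q9,q10}.
Split {q0,q1,q2,q3,q6,q8,q9,q10} by δ(·,a) → {q0,q1,q2,q6,q8,q9,q10} and {q3}.
Split {q0,q1,q2,q6,q8,q9,q10} by δ(·,a) → {q0,q1,q2,q6,q8,q9} and {q10}.
On input b, block {q0,q1,q2,q6,q8,q9} splits into {q1,q2,q6,q9} and {q0,q8}.
Stable partition: {q5} | {q1,q2,q6,q9} | {q3} | {q10} | {q0,q8} — 5 equivalence classes.
State q6 belongs to the block {q1,q2,q6,q9}, which has 4 states.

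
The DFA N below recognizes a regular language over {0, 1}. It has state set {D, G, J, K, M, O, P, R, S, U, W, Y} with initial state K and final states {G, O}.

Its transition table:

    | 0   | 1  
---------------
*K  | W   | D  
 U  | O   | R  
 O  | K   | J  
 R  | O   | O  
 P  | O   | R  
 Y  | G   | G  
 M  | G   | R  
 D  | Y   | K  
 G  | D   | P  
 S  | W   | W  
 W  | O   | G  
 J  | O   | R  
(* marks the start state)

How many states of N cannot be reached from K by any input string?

3

BFS from K reaches {D, G, J, K, O, P, R, W, Y}; the 3 state(s) M, S, U are never visited.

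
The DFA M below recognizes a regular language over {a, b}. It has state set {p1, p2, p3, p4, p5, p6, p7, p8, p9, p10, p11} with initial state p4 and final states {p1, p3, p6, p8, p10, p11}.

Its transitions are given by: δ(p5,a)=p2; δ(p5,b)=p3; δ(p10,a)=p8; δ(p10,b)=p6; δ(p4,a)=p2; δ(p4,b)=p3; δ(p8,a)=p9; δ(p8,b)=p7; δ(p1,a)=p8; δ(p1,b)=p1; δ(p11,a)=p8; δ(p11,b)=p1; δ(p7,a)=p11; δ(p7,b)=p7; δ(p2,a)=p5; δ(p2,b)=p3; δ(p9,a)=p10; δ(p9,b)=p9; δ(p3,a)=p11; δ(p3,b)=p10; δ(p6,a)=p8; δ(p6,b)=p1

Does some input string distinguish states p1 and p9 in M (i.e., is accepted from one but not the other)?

Yes

All states are reachable from the start state.
Initial partition by acceptance: {p1,p3,p6,p8,p10,p11} | {p2,p4,p5,p7,p9}.
Split {p1,p3,p6,p8,p10,p11} by δ(·,a) → {p1,p3,p6,p10,p11} and {p8}.
On input a, block {p1,p3,p6,p10,p11} splits into {p1,p6,p10,p11} and {p3}.
On input a, block {p2,p4,p5,p7,p9} splits into {p2,p4,p5} and {p7,p9}.
The partition is now stable with 5 blocks: {p1,p6,p10,p11} | {p2,p4,p5} | {p8} | {p3} | {p7,p9}.
p1 and p9 end up in different blocks, so they are distinguishable. For instance, the string 'ε' is accepted from only p1.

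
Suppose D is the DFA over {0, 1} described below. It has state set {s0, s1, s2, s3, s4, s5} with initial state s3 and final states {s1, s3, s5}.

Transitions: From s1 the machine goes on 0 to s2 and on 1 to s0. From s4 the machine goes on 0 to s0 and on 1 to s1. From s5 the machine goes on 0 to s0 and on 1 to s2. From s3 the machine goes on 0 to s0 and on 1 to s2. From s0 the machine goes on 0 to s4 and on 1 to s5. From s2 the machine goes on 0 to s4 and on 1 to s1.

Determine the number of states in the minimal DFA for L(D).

2

P0 = {s1,s3,s5} | {s0,s2,s4}.
No further refinement is possible. Final partition (2 blocks): {s1,s3,s5} | {s0,s2,s4}.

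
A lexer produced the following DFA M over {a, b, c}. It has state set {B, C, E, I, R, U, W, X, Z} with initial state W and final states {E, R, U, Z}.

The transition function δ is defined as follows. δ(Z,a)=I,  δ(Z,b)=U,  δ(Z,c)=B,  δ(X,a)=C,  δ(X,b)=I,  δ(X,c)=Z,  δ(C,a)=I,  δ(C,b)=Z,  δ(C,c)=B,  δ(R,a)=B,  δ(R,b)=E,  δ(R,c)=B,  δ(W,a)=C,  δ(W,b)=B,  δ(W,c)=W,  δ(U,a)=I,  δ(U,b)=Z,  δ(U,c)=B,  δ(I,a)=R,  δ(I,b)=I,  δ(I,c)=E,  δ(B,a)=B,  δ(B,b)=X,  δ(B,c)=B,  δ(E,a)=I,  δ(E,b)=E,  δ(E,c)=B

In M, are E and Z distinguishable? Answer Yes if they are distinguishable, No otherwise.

No

Every state is reachable, so we keep all 9.
P0 = {E,R,U,Z} | {B,C,I,W,X}.
Split {B,C,I,W,X} by δ(·,a) → {B,C,W,X} and {I}.
On input a, block {E,R,U,Z} splits into {E,U,Z} and {R}.
On input a, block {B,C,W,X} splits into {B,W,X} and {C}.
On input a, block {B,W,X} splits into {W,X} and {B}.
Split {W,X} by δ(·,b) → {X} and {W}.
Stable partition: {E,U,Z} | {X} | {I} | {R} | {C} | {B} | {W} — 7 equivalence classes.
E and Z lie in the same block of the stable partition, so they are equivalent — no string distinguishes them.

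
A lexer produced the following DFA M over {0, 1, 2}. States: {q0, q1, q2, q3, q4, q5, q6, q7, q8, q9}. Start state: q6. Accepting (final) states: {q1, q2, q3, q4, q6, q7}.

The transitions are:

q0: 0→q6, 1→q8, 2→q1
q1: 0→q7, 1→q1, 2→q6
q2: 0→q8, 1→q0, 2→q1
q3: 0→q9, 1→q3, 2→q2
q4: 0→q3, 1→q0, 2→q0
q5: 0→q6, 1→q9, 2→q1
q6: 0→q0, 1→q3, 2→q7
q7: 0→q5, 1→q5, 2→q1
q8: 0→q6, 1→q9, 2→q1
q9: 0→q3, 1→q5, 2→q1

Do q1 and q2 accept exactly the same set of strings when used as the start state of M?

No

States {q4} cannot be reached from the start state, so discard them.
Initial partition by acceptance: {q1,q2,q3,q6,q7} | {q0,q5,q8,q9}.
Split {q1,q2,q3,q6,q7} by δ(·,0) → {q2,q3,q6,q7} and {q1}.
On input 1, block {q2,q3,q6,q7} splits into {q2,q7} and {q3,q6}.
The partition is now stable with 4 blocks: {q2,q7} | {q0,q5,q8,q9} | {q1} | {q3,q6}.
q1 and q2 end up in different blocks, so they are distinguishable. For instance, the string '0' is accepted from only q1.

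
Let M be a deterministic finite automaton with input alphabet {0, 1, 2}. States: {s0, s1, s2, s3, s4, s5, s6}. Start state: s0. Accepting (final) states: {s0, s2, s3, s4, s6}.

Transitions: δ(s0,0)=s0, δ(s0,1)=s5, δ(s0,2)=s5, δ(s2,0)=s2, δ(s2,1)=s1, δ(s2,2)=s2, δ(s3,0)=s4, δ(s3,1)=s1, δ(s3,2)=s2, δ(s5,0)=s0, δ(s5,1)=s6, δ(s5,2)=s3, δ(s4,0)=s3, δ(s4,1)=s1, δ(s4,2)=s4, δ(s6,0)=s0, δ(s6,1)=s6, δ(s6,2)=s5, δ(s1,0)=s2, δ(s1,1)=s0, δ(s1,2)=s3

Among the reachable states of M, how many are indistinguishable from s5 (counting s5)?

1

P0 = {s0,s2,s3,s4,s6} | {s1,s5}.
On input 1, block {s0,s2,s3,s4,s6} splits into {s0,s2,s3,s4} and {s6}.
On input 2, block {s0,s2,s3,s4} splits into {s2,s3,s4} and {s0}.
Refine {s1,s5} on symbol 0: members go to different blocks, giving {s1} and {s5}.
The partition is now stable with 5 blocks: {s2,s3,s4} | {s1} | {s6} | {s0} | {s5}.
State s5 belongs to the block {s5}, which has 1 states.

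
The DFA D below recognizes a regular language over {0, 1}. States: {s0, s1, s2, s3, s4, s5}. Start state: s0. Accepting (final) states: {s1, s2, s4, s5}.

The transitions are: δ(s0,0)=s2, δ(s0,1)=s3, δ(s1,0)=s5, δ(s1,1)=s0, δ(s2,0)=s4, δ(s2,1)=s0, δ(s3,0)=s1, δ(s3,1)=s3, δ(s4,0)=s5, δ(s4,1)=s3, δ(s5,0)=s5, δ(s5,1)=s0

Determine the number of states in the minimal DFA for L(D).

All states are reachable from the start state.
Initial partition by acceptance: {s1,s2,s4,s5} | {s0,s3}.
No further refinement is possible. Final partition (2 blocks): {s1,s2,s4,s5} | {s0,s3}.

2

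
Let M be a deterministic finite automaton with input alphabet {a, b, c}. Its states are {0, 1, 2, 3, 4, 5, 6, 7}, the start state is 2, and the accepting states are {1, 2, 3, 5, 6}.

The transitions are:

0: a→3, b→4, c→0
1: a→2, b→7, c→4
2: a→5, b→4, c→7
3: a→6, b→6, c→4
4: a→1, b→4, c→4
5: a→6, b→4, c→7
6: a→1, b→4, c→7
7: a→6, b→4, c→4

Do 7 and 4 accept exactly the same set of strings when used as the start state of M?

Reachable states from the start: {1,2,4,5,6,7}. Unreachable: {0,3} — drop them.
Start with accepting vs non-accepting: {1,2,5,6} | {4,7}.
No further refinement is possible. Final partition (2 blocks): {1,2,5,6} | {4,7}.
7 and 4 lie in the same block of the stable partition, so they are equivalent — no string distinguishes them.

Yes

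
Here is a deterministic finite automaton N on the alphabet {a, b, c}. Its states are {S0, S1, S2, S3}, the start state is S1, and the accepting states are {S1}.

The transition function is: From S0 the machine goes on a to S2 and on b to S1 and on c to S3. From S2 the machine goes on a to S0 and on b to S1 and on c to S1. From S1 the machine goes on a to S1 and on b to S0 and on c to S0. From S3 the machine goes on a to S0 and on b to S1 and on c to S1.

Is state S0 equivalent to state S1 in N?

Start with accepting vs non-accepting: {S1} | {S0,S2,S3}.
Split {S0,S2,S3} by δ(·,c) → {S2,S3} and {S0}.
Stable partition: {S1} | {S2,S3} | {S0} — 3 equivalence classes.
S0 and S1 end up in different blocks, so they are distinguishable. For instance, the string 'ε' is accepted from only S1.

No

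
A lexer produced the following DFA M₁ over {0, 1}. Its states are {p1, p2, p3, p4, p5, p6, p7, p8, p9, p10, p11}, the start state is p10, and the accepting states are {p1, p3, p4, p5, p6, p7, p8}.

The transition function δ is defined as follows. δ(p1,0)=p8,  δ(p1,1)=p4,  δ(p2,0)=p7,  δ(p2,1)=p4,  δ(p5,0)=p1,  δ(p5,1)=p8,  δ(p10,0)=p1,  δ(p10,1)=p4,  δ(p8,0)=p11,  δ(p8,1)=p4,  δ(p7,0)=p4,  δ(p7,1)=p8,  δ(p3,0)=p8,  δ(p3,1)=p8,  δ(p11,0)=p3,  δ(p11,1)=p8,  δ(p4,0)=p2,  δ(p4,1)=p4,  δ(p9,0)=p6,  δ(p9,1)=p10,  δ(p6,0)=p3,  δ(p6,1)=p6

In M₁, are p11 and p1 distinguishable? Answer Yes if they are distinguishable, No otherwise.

Yes

States {p5,p6,p9} cannot be reached from the start state, so discard them.
P0 = {p1,p3,p4,p7,p8} | {p2,p10,p11}.
Refine {p1,p3,p4,p7,p8} on symbol 0: members go to different blocks, giving {p1,p3,p7} and {p4,p8}.
Stable partition: {p1,p3,p7} | {p2,p10,p11} | {p4,p8} — 3 equivalence classes.
p11 and p1 end up in different blocks, so they are distinguishable. For instance, the string 'ε' is accepted from only p1.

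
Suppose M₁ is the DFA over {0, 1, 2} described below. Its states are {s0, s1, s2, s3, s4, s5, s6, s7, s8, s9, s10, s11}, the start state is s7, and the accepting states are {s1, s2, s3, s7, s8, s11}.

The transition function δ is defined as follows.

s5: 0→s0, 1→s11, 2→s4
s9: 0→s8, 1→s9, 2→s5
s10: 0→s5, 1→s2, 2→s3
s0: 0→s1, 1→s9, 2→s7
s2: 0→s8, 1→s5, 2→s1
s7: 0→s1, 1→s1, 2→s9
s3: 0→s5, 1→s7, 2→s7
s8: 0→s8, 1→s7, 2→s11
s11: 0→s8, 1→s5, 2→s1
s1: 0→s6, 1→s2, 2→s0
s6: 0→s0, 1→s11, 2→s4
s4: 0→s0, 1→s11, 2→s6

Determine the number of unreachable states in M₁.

Starting at s7 and following transitions, the reachable set is {s0, s1, s2, s4, s5, s6, s7, s8, s9, s11}. That leaves s3, s10 unreachable — 2 in total.

2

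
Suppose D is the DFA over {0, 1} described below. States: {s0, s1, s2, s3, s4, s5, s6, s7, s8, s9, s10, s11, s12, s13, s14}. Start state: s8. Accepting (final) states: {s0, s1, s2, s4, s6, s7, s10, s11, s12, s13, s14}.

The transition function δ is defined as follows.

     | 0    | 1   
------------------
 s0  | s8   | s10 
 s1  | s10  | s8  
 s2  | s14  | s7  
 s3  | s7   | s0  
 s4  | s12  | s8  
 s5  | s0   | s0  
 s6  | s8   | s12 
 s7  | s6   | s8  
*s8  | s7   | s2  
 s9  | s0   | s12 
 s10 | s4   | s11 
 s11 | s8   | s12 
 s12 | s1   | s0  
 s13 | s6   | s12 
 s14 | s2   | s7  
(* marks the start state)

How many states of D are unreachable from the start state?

BFS from s8 reaches {s0, s1, s2, s4, s6, s7, s8, s10, s11, s12, s14}; the 4 state(s) s3, s5, s9, s13 are never visited.

4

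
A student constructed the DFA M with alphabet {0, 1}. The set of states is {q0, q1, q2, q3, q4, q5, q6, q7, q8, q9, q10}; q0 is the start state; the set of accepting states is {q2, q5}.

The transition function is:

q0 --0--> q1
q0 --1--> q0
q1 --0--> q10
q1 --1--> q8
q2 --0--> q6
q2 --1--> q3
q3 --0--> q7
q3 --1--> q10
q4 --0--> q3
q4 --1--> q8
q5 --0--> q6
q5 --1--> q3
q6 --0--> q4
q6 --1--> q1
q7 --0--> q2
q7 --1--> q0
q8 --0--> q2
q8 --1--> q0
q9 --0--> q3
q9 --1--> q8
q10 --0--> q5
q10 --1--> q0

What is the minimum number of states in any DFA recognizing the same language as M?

6

First remove the unreachable states {q9}; 10 states remain.
Start with accepting vs non-accepting: {q2,q5} | {q0,q1,q3,q4,q6,q7,q8,q10}.
On input 0, block {q0,q1,q3,q4,q6,q7,q8,q10} splits into {q0,q1,q3,q4,q6} and {q7,q8,q10}.
Split {q0,q1,q3,q4,q6} by δ(·,0) → {q0,q4,q6} and {q1,q3}.
Refine {q0,q4,q6} on symbol 0: members go to different blocks, giving {q0,q4} and {q6}.
Refine {q0,q4} on symbol 1: members go to different blocks, giving {q0} and {q4}.
No further refinement is possible. Final partition (6 blocks): {q2,q5} | {q0} | {q7,q8,q10} | {q1,q3} | {q6} | {q4}.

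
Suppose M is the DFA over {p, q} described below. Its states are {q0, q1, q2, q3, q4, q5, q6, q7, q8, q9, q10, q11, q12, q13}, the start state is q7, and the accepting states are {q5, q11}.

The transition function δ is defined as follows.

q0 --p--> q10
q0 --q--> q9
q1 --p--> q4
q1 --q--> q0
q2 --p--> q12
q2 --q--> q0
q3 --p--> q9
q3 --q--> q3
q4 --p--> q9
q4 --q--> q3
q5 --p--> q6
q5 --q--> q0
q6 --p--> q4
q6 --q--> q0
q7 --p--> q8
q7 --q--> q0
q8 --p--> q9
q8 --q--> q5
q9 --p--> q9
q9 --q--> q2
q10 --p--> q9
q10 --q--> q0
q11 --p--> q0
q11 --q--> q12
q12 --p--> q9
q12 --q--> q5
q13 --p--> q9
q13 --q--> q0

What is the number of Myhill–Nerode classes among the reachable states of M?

8

First remove the unreachable states {q1,q11,q13}; 11 states remain.
Start with accepting vs non-accepting: {q5} | {q0,q2,q3,q4,q6,q7,q8,q9,q10,q12}.
On input q, block {q0,q2,q3,q4,q6,q7,q8,q9,q10,q12} splits into {q0,q2,q3,q4,q6,q7,q9,q10} and {q8,q12}.
Refine {q0,q2,q3,q4,q6,q7,q9,q10} on symbol p: members go to different blocks, giving {q0,q3,q4,q6,q9,q10} and {q2,q7}.
Refine {q0,q3,q4,q6,q9,q10} on symbol q: members go to different blocks, giving {q0,q3,q4,q6,q10} and {q9}.
Refine {q0,q3,q4,q6,q10} on symbol p: members go to different blocks, giving {q3,q4,q10} and {q0,q6}.
Split {q3,q4,q10} by δ(·,q) → {q3,q4} and {q10}.
Refine {q0,q6} on symbol p: members go to different blocks, giving {q0} and {q6}.
Stable partition: {q5} | {q3,q4} | {q8,q12} | {q2,q7} | {q9} | {q0} | {q10} | {q6} — 8 equivalence classes.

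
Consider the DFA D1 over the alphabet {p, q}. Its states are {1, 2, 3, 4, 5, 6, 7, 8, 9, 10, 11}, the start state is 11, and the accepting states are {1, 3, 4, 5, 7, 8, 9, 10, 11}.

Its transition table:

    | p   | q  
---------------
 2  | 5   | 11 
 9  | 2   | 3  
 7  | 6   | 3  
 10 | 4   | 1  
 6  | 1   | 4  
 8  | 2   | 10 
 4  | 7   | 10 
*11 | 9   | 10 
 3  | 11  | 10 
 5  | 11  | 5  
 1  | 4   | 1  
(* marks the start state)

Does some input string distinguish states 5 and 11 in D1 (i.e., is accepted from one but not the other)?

First remove the unreachable states {8}; 10 states remain.
P0 = {1,3,4,5,7,9,10,11} | {2,6}.
On input p, block {1,3,4,5,7,9,10,11} splits into {1,3,4,5,10,11} and {7,9}.
Refine {1,3,4,5,10,11} on symbol p: members go to different blocks, giving {1,3,5,10} and {4,11}.
No further refinement is possible. Final partition (4 blocks): {1,3,5,10} | {2,6} | {7,9} | {4,11}.
5 and 11 end up in different blocks, so they are distinguishable. For instance, the string 'pp' is accepted from only 5.

Yes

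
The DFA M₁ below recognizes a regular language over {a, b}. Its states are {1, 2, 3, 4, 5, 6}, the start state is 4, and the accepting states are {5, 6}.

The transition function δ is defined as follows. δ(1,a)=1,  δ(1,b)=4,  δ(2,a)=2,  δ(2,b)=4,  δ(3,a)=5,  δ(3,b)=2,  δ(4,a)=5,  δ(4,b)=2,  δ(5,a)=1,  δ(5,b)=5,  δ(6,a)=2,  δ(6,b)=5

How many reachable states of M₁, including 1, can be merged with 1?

2

Reachable states from the start: {1,2,4,5}. Unreachable: {3,6} — drop them.
Start with accepting vs non-accepting: {5} | {1,2,4}.
On input a, block {1,2,4} splits into {1,2} and {4}.
The partition is now stable with 3 blocks: {5} | {1,2} | {4}.
State 1 belongs to the block {1,2}, which has 2 states.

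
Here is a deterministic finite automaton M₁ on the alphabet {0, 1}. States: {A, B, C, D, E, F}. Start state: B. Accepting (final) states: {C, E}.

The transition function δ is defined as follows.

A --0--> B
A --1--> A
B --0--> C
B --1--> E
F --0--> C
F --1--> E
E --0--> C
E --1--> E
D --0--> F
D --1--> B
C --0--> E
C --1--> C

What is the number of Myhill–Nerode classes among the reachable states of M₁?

2

Reachable states from the start: {B,C,E}. Unreachable: {A,D,F} — drop them.
Start with accepting vs non-accepting: {C,E} | {B}.
The partition is now stable with 2 blocks: {C,E} | {B}.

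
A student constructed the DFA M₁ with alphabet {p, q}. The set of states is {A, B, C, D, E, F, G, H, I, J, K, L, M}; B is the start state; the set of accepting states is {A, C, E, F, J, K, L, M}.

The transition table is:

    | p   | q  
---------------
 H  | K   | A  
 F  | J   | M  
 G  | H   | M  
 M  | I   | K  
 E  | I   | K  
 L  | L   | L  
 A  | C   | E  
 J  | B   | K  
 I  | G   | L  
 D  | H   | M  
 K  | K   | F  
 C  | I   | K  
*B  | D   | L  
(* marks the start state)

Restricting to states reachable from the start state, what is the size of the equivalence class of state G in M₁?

2

All states are reachable from the start state.
Start with accepting vs non-accepting: {A,C,E,F,J,K,L,M} | {B,D,G,H,I}.
Refine {A,C,E,F,J,K,L,M} on symbol p: members go to different blocks, giving {A,F,K,L} and {C,E,J,M}.
Refine {A,F,K,L} on symbol p: members go to different blocks, giving {A,F} and {K,L}.
Split {B,D,G,H,I} by δ(·,p) → {B,D,G,I} and {H}.
Refine {B,D,G,I} on symbol p: members go to different blocks, giving {B,I} and {D,G}.
Refine {K,L} on symbol q: members go to different blocks, giving {K} and {L}.
Stable partition: {A,F} | {B,I} | {C,E,J,M} | {K} | {H} | {D,G} | {L} — 7 equivalence classes.
The equivalence class containing G is {D,G}, of size 2.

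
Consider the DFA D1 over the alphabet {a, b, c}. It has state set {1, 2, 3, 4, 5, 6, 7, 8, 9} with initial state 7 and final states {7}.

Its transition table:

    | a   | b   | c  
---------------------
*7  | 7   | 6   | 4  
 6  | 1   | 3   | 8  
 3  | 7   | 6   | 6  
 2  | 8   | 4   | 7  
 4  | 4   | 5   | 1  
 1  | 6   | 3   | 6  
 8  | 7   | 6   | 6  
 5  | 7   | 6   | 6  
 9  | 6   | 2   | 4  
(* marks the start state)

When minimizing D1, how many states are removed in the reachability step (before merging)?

2

No path from 7 leads to 2, 9; the other 7 states are all reachable.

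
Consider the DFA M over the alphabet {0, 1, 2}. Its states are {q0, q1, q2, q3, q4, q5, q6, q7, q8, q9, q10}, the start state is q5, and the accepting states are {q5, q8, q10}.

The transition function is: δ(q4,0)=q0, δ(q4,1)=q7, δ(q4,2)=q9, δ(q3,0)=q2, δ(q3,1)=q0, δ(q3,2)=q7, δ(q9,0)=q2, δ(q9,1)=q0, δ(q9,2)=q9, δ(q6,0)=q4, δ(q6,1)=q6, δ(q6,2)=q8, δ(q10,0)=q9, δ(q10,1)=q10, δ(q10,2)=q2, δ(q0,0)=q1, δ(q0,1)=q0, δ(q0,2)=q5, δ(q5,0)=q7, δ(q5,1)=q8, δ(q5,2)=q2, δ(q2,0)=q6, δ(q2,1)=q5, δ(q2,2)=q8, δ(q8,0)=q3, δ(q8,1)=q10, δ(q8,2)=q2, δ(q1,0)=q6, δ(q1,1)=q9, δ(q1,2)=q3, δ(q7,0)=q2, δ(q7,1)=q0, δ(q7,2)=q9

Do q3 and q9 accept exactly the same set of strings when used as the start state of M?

Yes

P0 = {q5,q8,q10} | {q0,q1,q2,q3,q4,q6,q7,q9}.
Refine {q0,q1,q2,q3,q4,q6,q7,q9} on symbol 1: members go to different blocks, giving {q0,q1,q3,q4,q6,q7,q9} and {q2}.
On input 0, block {q0,q1,q3,q4,q6,q7,q9} splits into {q0,q1,q4,q6} and {q3,q7,q9}.
Refine {q0,q1,q4,q6} on symbol 1: members go to different blocks, giving {q0,q6} and {q1,q4}.
No further refinement is possible. Final partition (5 blocks): {q5,q8,q10} | {q0,q6} | {q2} | {q3,q7,q9} | {q1,q4}.
q3 and q9 lie in the same block of the stable partition, so they are equivalent — no string distinguishes them.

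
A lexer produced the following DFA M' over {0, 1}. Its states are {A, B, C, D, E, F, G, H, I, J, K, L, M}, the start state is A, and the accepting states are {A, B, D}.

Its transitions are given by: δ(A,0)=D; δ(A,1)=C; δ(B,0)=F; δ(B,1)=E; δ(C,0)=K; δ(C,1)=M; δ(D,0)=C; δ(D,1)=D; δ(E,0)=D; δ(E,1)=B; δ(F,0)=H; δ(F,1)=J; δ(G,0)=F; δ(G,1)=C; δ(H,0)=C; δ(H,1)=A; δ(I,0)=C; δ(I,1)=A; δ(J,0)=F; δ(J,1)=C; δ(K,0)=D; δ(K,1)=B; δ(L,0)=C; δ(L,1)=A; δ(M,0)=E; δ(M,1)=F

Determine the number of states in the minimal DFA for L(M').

9

States {G,I,L} cannot be reached from the start state, so discard them.
Start with accepting vs non-accepting: {A,B,D} | {C,E,F,H,J,K,M}.
Split {A,B,D} by δ(·,0) → {B,D} and {A}.
Refine {B,D} on symbol 1: members go to different blocks, giving {B} and {D}.
Refine {C,E,F,H,J,K,M} on symbol 0: members go to different blocks, giving {C,F,H,J,M} and {E,K}.
Split {C,F,H,J,M} by δ(·,0) → {F,H,J} and {C,M}.
Split {F,H,J} by δ(·,0) → {F,J} and {H}.
Refine {F,J} on symbol 0: members go to different blocks, giving {F} and {J}.
On input 1, block {C,M} splits into {C} and {M}.
Stable partition: {B} | {F} | {A} | {D} | {E,K} | {C} | {H} | {J} | {M} — 9 equivalence classes.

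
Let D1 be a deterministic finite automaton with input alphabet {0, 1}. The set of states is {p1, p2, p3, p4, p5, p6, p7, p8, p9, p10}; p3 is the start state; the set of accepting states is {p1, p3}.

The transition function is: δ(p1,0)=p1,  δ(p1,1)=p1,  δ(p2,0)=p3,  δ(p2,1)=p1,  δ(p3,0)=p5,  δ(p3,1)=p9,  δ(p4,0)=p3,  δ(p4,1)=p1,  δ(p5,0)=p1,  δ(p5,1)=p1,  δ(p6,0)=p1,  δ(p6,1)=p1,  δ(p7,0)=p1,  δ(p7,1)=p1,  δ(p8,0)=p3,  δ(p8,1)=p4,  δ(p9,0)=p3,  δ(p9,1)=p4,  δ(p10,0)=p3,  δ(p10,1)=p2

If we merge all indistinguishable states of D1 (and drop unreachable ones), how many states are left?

5

First remove the unreachable states {p2,p6,p7,p8,p10}; 5 states remain.
Initial partition by acceptance: {p1,p3} | {p4,p5,p9}.
On input 0, block {p1,p3} splits into {p1} and {p3}.
On input 0, block {p4,p5,p9} splits into {p4,p9} and {p5}.
On input 1, block {p4,p9} splits into {p4} and {p9}.
No further refinement is possible. Final partition (5 blocks): {p1} | {p4} | {p3} | {p5} | {p9}.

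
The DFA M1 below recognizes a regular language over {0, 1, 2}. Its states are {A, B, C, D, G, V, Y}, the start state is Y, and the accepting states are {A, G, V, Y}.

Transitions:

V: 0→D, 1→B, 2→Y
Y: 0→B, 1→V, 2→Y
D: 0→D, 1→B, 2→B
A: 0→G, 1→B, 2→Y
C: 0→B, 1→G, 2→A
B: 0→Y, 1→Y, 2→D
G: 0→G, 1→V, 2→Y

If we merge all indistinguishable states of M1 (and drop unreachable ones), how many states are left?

States {A,C,G} cannot be reached from the start state, so discard them.
Start with accepting vs non-accepting: {V,Y} | {B,D}.
On input 1, block {V,Y} splits into {Y} and {V}.
On input 0, block {B,D} splits into {D} and {B}.
Stable partition: {Y} | {D} | {V} | {B} — 4 equivalence classes.

4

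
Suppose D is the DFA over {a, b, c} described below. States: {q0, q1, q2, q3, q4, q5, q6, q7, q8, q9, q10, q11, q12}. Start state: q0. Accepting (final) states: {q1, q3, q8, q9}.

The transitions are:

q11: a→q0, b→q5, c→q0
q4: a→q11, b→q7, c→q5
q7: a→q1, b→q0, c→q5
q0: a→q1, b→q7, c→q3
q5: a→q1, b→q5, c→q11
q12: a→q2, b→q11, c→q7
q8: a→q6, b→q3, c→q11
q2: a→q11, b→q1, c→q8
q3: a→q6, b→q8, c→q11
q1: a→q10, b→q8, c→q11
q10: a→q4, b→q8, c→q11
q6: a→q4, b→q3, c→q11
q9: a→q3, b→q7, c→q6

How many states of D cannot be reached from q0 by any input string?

3

No path from q0 leads to q2, q9, q12; the other 10 states are all reachable.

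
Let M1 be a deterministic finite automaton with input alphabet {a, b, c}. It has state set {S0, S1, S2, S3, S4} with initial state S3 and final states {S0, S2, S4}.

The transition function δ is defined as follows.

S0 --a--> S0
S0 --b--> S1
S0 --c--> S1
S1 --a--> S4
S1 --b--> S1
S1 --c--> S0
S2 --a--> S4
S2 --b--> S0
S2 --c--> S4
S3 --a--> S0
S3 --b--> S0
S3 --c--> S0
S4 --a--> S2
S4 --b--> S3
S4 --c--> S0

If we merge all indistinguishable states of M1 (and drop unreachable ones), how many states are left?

Every state is reachable, so we keep all 5.
Initial partition by acceptance: {S0,S2,S4} | {S1,S3}.
On input b, block {S0,S2,S4} splits into {S0,S4} and {S2}.
Split {S0,S4} by δ(·,a) → {S0} and {S4}.
Split {S1,S3} by δ(·,a) → {S1} and {S3}.
No further refinement is possible. Final partition (5 blocks): {S0} | {S1} | {S2} | {S4} | {S3}.

5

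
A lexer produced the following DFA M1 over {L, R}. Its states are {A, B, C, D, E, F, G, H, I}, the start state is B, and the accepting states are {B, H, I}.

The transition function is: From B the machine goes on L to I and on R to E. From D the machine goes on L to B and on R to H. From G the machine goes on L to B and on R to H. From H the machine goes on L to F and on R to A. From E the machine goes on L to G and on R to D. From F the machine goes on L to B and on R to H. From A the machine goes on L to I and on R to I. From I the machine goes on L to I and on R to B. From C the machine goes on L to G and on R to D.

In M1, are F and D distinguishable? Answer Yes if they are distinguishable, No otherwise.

Reachable states from the start: {A,B,D,E,F,G,H,I}. Unreachable: {C} — drop them.
Initial partition by acceptance: {B,H,I} | {A,D,E,F,G}.
Refine {B,H,I} on symbol L: members go to different blocks, giving {B,I} and {H}.
Refine {B,I} on symbol R: members go to different blocks, giving {B} and {I}.
Refine {A,D,E,F,G} on symbol L: members go to different blocks, giving {D,F,G} and {A} and {E}.
The partition is now stable with 6 blocks: {B} | {D,F,G} | {H} | {I} | {A} | {E}.
F and D lie in the same block of the stable partition, so they are equivalent — no string distinguishes them.

No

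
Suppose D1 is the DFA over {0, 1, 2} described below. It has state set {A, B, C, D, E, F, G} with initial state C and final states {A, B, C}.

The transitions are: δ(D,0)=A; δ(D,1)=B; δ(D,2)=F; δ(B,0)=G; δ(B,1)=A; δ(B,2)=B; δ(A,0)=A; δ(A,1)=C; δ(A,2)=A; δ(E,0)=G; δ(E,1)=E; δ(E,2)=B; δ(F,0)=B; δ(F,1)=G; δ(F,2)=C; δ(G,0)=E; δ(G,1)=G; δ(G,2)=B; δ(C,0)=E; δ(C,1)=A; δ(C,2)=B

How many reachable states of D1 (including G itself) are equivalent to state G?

2

Reachable states from the start: {A,B,C,E,G}. Unreachable: {D,F} — drop them.
Start with accepting vs non-accepting: {A,B,C} | {E,G}.
Refine {A,B,C} on symbol 0: members go to different blocks, giving {B,C} and {A}.
The partition is now stable with 3 blocks: {B,C} | {E,G} | {A}.
State G belongs to the block {E,G}, which has 2 states.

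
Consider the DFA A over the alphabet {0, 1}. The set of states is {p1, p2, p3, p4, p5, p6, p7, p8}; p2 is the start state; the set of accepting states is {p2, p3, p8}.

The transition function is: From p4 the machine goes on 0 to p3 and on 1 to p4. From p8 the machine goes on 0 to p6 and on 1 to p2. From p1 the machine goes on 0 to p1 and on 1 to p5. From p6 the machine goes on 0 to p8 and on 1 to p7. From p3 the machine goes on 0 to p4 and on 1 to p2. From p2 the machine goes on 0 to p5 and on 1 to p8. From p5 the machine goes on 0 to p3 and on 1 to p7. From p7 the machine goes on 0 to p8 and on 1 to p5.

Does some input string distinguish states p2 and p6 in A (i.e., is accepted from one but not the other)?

Yes

States {p1} cannot be reached from the start state, so discard them.
P0 = {p2,p3,p8} | {p4,p5,p6,p7}.
No further refinement is possible. Final partition (2 blocks): {p2,p3,p8} | {p4,p5,p6,p7}.
p2 and p6 end up in different blocks, so they are distinguishable. For instance, the string 'ε' is accepted from only p2.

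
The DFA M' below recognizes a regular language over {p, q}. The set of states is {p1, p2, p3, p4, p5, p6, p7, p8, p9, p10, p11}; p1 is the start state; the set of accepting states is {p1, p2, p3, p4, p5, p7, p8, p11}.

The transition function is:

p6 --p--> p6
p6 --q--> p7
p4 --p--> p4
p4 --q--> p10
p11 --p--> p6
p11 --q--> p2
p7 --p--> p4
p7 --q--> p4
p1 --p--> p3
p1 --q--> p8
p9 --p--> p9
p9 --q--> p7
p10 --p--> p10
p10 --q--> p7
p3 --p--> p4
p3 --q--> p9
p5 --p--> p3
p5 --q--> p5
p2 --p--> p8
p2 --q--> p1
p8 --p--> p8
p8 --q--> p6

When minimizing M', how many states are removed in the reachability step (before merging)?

No path from p1 leads to p2, p5, p11; the other 8 states are all reachable.

3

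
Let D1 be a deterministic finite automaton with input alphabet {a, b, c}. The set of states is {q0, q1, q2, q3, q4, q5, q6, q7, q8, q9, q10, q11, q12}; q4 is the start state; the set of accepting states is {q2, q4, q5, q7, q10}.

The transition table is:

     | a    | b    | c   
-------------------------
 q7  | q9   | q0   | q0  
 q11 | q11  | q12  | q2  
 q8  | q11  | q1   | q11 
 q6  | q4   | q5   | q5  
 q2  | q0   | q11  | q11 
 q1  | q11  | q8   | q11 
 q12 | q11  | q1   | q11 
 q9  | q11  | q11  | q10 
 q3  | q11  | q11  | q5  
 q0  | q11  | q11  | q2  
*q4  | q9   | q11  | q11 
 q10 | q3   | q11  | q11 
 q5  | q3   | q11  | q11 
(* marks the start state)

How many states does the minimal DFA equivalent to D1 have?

First remove the unreachable states {q6,q7}; 11 states remain.
Start with accepting vs non-accepting: {q2,q4,q5,q10} | {q0,q1,q3,q8,q9,q11,q12}.
On input c, block {q0,q1,q3,q8,q9,q11,q12} splits into {q0,q3,q9,q11} and {q1,q8,q12}.
On input b, block {q0,q3,q9,q11} splits into {q0,q3,q9} and {q11}.
The partition is now stable with 4 blocks: {q2,q4,q5,q10} | {q0,q3,q9} | {q1,q8,q12} | {q11}.

4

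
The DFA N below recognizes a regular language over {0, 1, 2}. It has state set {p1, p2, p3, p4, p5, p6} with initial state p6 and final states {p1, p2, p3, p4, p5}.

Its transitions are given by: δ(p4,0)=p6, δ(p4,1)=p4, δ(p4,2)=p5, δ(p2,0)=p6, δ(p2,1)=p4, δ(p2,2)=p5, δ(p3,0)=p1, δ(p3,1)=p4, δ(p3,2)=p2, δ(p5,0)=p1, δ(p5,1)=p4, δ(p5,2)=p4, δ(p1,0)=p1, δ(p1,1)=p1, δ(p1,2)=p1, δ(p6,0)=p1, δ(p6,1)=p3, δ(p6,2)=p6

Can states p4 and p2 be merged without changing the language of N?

All states are reachable from the start state.
Start with accepting vs non-accepting: {p1,p2,p3,p4,p5} | {p6}.
Split {p1,p2,p3,p4,p5} by δ(·,0) → {p1,p3,p5} and {p2,p4}.
On input 1, block {p1,p3,p5} splits into {p3,p5} and {p1}.
No further refinement is possible. Final partition (4 blocks): {p3,p5} | {p6} | {p2,p4} | {p1}.
p4 and p2 lie in the same block of the stable partition, so they are equivalent — no string distinguishes them.

Yes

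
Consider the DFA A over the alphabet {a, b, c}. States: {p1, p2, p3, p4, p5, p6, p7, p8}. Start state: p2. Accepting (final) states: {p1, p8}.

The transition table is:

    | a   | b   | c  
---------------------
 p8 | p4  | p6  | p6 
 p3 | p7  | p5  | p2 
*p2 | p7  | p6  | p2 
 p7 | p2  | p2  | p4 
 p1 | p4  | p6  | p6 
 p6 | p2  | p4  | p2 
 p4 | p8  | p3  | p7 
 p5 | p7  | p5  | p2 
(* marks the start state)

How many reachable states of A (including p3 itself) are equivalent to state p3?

Reachable states from the start: {p2,p3,p4,p5,p6,p7,p8}. Unreachable: {p1} — drop them.
Start with accepting vs non-accepting: {p8} | {p2,p3,p4,p5,p6,p7}.
On input a, block {p2,p3,p4,p5,p6,p7} splits into {p2,p3,p5,p6,p7} and {p4}.
On input b, block {p2,p3,p5,p6,p7} splits into {p2,p3,p5,p7} and {p6}.
Refine {p2,p3,p5,p7} on symbol b: members go to different blocks, giving {p3,p5,p7} and {p2}.
Refine {p3,p5,p7} on symbol a: members go to different blocks, giving {p3,p5} and {p7}.
The partition is now stable with 6 blocks: {p8} | {p3,p5} | {p4} | {p6} | {p2} | {p7}.
State p3 belongs to the block {p3,p5}, which has 2 states.

2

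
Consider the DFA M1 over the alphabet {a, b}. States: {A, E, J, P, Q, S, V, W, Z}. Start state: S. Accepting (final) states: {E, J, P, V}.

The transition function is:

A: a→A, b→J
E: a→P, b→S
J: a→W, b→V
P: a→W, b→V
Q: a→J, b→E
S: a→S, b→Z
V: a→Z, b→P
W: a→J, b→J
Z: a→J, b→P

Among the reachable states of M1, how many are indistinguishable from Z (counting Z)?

2

States {A,E,Q} cannot be reached from the start state, so discard them.
Initial partition by acceptance: {J,P,V} | {S,W,Z}.
Split {S,W,Z} by δ(·,a) → {W,Z} and {S}.
No further refinement is possible. Final partition (3 blocks): {J,P,V} | {W,Z} | {S}.
State Z belongs to the block {W,Z}, which has 2 states.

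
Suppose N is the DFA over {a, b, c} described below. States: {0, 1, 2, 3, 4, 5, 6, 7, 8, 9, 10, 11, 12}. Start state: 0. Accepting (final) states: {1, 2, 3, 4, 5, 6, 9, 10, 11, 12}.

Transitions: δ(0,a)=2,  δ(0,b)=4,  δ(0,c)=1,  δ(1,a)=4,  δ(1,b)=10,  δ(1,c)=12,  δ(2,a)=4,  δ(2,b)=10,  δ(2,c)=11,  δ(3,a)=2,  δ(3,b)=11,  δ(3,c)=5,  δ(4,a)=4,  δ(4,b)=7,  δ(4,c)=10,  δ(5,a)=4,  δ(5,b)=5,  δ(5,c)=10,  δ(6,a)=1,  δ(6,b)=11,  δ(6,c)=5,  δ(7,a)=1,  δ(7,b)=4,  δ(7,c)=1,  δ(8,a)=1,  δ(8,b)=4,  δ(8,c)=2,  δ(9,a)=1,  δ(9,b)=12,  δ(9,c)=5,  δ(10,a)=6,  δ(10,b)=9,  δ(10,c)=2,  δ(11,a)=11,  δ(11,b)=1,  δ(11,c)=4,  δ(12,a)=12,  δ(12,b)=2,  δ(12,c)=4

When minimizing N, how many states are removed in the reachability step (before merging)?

BFS from 0 reaches {0, 1, 2, 4, 5, 6, 7, 9, 10, 11, 12}; the 2 state(s) 3, 8 are never visited.

2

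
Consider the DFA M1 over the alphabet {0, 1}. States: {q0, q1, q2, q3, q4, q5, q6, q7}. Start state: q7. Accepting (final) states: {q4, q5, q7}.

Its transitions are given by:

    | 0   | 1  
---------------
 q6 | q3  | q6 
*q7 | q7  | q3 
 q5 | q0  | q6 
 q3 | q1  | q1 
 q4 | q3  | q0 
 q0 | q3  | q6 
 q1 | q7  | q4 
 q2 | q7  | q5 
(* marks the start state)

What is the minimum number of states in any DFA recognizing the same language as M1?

First remove the unreachable states {q2,q5}; 6 states remain.
Start with accepting vs non-accepting: {q4,q7} | {q0,q1,q3,q6}.
Refine {q4,q7} on symbol 0: members go to different blocks, giving {q4} and {q7}.
Split {q0,q1,q3,q6} by δ(·,0) → {q0,q3,q6} and {q1}.
Refine {q0,q3,q6} on symbol 0: members go to different blocks, giving {q0,q6} and {q3}.
No further refinement is possible. Final partition (5 blocks): {q4} | {q0,q6} | {q7} | {q1} | {q3}.

5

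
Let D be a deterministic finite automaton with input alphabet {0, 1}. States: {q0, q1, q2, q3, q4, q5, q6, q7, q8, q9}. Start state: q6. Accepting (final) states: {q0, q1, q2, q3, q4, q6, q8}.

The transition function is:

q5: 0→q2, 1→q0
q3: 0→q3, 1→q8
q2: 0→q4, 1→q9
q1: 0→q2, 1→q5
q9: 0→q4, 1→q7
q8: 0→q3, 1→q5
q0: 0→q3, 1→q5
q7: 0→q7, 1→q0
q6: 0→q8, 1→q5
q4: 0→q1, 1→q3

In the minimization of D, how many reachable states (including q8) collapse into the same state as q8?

All states are reachable from the start state.
Initial partition by acceptance: {q0,q1,q2,q3,q4,q6,q8} | {q5,q7,q9}.
On input 1, block {q0,q1,q2,q3,q4,q6,q8} splits into {q0,q1,q2,q6,q8} and {q3,q4}.
Split {q0,q1,q2,q6,q8} by δ(·,0) → {q0,q2,q8} and {q1,q6}.
Split {q5,q7,q9} by δ(·,0) → {q5} and {q7} and {q9}.
Split {q0,q2,q8} by δ(·,1) → {q0,q8} and {q2}.
Refine {q3,q4} on symbol 0: members go to different blocks, giving {q3} and {q4}.
Refine {q1,q6} on symbol 0: members go to different blocks, giving {q1} and {q6}.
No further refinement is possible. Final partition (9 blocks): {q0,q8} | {q5} | {q3} | {q1} | {q7} | {q9} | {q2} | {q4} | {q6}.
The equivalence class containing q8 is {q0,q8}, of size 2.

2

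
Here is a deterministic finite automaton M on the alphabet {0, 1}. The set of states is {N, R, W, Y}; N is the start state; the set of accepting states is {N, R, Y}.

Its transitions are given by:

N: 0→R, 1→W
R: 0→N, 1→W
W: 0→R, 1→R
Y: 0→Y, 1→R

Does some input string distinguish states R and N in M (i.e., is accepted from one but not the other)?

Reachable states from the start: {N,R,W}. Unreachable: {Y} — drop them.
Initial partition by acceptance: {N,R} | {W}.
Stable partition: {N,R} | {W} — 2 equivalence classes.
R and N lie in the same block of the stable partition, so they are equivalent — no string distinguishes them.

No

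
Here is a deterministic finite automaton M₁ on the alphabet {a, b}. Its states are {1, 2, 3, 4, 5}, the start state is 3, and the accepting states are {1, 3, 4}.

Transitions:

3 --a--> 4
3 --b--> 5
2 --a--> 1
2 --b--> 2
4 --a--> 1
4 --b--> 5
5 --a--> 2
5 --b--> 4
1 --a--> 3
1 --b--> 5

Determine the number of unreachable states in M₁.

A breadth-first search from the start state visits every state.

0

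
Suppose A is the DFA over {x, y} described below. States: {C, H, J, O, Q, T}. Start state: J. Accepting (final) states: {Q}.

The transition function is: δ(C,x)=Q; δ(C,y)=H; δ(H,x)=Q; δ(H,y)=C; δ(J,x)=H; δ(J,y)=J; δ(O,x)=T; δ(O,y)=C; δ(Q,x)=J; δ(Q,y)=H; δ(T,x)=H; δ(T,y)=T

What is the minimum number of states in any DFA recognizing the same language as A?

3

First remove the unreachable states {O,T}; 4 states remain.
Start with accepting vs non-accepting: {Q} | {C,H,J}.
Refine {C,H,J} on symbol x: members go to different blocks, giving {C,H} and {J}.
Stable partition: {Q} | {C,H} | {J} — 3 equivalence classes.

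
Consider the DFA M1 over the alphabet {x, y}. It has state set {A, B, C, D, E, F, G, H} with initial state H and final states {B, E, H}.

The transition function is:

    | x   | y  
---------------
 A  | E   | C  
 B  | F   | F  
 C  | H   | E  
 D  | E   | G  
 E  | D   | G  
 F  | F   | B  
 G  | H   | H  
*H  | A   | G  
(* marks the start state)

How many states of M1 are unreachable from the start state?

No path from H leads to B, F; the other 6 states are all reachable.

2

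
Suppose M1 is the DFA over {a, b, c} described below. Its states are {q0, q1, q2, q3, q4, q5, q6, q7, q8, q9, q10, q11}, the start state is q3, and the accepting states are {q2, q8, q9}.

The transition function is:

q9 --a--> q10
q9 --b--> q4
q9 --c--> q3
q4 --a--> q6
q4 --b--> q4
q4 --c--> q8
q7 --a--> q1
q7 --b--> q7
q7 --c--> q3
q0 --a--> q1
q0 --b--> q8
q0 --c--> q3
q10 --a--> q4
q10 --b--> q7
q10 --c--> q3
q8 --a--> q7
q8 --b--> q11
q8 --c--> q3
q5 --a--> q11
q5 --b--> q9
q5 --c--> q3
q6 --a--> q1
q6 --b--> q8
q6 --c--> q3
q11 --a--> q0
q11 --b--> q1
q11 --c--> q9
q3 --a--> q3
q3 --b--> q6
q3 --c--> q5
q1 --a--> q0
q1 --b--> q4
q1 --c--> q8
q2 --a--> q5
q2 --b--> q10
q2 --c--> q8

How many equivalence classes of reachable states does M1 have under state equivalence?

First remove the unreachable states {q2}; 11 states remain.
P0 = {q8,q9} | {q0,q1,q3,q4,q5,q6,q7,q10,q11}.
Split {q0,q1,q3,q4,q5,q6,q7,q10,q11} by δ(·,b) → {q1,q3,q4,q7,q10,q11} and {q0,q5,q6}.
On input a, block {q1,q3,q4,q7,q10,q11} splits into {q1,q4,q11} and {q3,q7,q10}.
Split {q3,q7,q10} by δ(·,a) → {q7,q10} and {q3}.
No further refinement is possible. Final partition (5 blocks): {q8,q9} | {q1,q4,q11} | {q0,q5,q6} | {q7,q10} | {q3}.

5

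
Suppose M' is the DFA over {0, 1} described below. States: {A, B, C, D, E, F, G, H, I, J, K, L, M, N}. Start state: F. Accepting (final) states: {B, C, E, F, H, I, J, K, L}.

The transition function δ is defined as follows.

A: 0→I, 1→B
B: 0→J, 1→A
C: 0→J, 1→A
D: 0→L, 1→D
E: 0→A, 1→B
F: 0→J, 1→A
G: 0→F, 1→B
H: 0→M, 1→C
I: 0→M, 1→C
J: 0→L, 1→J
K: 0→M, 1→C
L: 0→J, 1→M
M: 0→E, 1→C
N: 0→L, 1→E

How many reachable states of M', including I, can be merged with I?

2

States {D,G,H,K,N} cannot be reached from the start state, so discard them.
P0 = {B,C,E,F,I,J,L} | {A,M}.
Refine {B,C,E,F,I,J,L} on symbol 0: members go to different blocks, giving {B,C,F,J,L} and {E,I}.
Split {B,C,F,J,L} by δ(·,1) → {B,C,F,L} and {J}.
Stable partition: {B,C,F,L} | {A,M} | {E,I} | {J} — 4 equivalence classes.
The equivalence class containing I is {E,I}, of size 2.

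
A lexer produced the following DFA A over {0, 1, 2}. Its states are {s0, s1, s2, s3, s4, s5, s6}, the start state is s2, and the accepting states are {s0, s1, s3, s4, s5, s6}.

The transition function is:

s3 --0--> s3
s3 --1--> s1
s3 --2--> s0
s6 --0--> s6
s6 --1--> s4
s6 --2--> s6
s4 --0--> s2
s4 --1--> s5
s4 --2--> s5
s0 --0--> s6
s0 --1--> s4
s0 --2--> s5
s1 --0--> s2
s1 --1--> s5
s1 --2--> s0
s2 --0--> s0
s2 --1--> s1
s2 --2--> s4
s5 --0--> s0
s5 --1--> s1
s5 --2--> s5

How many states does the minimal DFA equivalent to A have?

3

Reachable states from the start: {s0,s1,s2,s4,s5,s6}. Unreachable: {s3} — drop them.
Initial partition by acceptance: {s0,s1,s4,s5,s6} | {s2}.
Split {s0,s1,s4,s5,s6} by δ(·,0) → {s0,s5,s6} and {s1,s4}.
Stable partition: {s0,s5,s6} | {s2} | {s1,s4} — 3 equivalence classes.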